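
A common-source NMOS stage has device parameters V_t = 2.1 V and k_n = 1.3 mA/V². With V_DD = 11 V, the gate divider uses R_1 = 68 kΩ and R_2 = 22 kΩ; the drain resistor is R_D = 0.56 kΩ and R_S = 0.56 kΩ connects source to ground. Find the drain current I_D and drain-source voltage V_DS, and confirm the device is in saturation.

V_G = V_DD·R_2/(R_1+R_2) = 11×22/90 = 2.69 V.
Assume saturation: I_D = (k_n/2)(V_GS − V_t)² with V_GS = V_G − I_D·R_S = 2.69 − 0.56·I_D.
Substituting gives 0.204·I_D² − 1.43·I_D + 0.225 = 0, with roots I_D = 0.161 or 6.85 mA.
The root I_D = 6.85 mA gives V_GS = -1.15 V ≤ V_t, so take I_D = 0.161 mA.
Then V_GS = 2.6 V and V_DS = V_DD − I_D(R_D+R_S) = 11 − 0.161×1.12 = 10.8 V.
Saturation requires V_DS ≥ V_GS − V_t = 0.498 V; 10.8 ≥ 0.498 ✓.

I_D ≈ 0.16 mA, V_DS ≈ 11 V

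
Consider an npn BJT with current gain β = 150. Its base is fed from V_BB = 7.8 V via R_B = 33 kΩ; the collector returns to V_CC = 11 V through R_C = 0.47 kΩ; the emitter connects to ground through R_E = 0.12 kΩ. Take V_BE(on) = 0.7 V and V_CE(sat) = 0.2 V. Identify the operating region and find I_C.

saturation; I_C ≈ 18 mA

Assume active: I_B = (7.8 − 0.7)/(33 + 151×0.12) = 0.139 mA, I_C = β·I_B = 20.8 mA.
Then V_CE = 11 − 20.8×0.47 − 21×0.12 = -1.31 V < 0.2 V — the active assumption fails.
Re-solve with V_CE = 0.2 V. KCL at the emitter: V_E/R_E = (V_BB−0.7−V_E)/R_B + (V_CC−0.2−V_E)/R_C, giving V_E = 2.21 V.
I_C = (V_CC − 0.2 − V_E)/R_C = (10.8 − 2.21)/0.47 = 18.3 mA.
Check: I_B = (7.1 − 2.21)/33 = 0.148 mA, and β·I_B = 22.2 mA > I_C, confirming saturation.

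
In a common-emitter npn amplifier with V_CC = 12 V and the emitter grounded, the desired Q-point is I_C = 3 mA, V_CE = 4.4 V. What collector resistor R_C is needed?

R_C ≈ 2.5 kΩ

Collector loop: V_CC = I_C·R_C + V_CE.
R_C = (V_CC − V_CE)/I_C = (12 − 4.4)/3 = 2.53 kΩ.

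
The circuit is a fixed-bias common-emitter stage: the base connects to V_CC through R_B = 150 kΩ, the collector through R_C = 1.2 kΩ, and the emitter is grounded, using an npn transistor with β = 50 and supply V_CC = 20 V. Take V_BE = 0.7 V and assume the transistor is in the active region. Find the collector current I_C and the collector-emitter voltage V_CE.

I_C ≈ 6.4 mA, V_CE ≈ 12 V

Base loop: V_CC = I_B·R_B + V_BE, so I_B = (20 − 0.7)/150 kΩ = 0.129 mA.
In the active region I_C = β·I_B = 50 × 0.129 = 6.43 mA.
Collector loop: V_CE = V_CC − I_C·R_C = 20 − 6.43×1.2 = 12.3 V.
Since V_CE = 12.3 V > V_CE(sat) ≈ 0.2 V, the transistor is in the active region as assumed.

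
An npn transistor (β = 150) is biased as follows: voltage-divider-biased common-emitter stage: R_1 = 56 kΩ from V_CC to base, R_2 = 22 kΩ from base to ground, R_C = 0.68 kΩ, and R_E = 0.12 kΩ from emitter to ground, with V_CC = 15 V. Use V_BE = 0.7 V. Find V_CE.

Thevenize the base divider: V_Th = V_CC·R_2/(R_1+R_2) = 15×22/78 = 4.23 V, R_Th = R_1‖R_2 = 15.8 kΩ.
Base-emitter loop: V_Th = I_B·R_Th + V_BE + (β+1)I_B·R_E, so I_B = (4.23 − 0.7) / (15.8 + 151×0.12) = 0.104 mA.
I_C = β·I_B = 150×0.104 = 15.6 mA, and I_E = (β+1)I_B = 15.7 mA.
V_CE = V_CC − I_C·R_C − I_E·R_E = 15 − 15.6×0.68 − 15.7×0.12 = 2.49 V.
V_CE = 2.49 V > 0.2 V confirms active-region operation.

V_CE ≈ 2.5 V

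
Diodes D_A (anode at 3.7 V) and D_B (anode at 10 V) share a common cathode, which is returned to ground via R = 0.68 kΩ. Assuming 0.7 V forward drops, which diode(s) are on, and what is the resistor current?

Only D_B conducts; I_R ≈ 14 mA

Assume both conduct. Then node N would need to be at both 3.7−0.7 = 3 V and 10−0.7 = 9.3 V, which is impossible.
Assume only D_B conducts: V_N = 10 − 0.7 = 9.3 V, so I_R = 9.3/0.68 = 13.7 mA.
Check D_A: its anode-to-cathode voltage is 3.7 − 9.3 = -5.6 V < 0.7 V, so it is off. The assumption is consistent.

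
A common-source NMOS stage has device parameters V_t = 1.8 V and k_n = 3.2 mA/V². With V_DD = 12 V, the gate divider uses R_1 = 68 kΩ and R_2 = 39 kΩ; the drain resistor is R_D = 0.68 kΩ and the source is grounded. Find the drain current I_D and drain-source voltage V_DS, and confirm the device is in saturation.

I_D ≈ 11 mA, V_DS ≈ 4.8 V

V_G = V_DD·R_2/(R_1+R_2) = 12×39/107 = 4.37 V. With the source grounded, V_GS = V_G = 4.37 V.
Assume saturation: I_D = (k_n/2)(V_GS − V_t)² = (3.2/2)×(4.37 − 1.8)² = 1.6×2.57² = 10.6 mA.
V_DS = V_DD − I_D·R_D = 12 − 10.6×0.68 = 4.79 V.
Saturation requires V_DS ≥ V_GS − V_t = 2.57 V; 4.79 ≥ 2.57 ✓.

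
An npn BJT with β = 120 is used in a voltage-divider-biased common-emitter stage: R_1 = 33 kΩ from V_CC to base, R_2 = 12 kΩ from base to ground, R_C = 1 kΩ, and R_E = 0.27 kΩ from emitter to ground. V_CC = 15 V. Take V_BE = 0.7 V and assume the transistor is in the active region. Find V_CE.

V_CE ≈ 2.9 V

Thevenize the base divider: V_Th = V_CC·R_2/(R_1+R_2) = 15×12/45 = 4 V, R_Th = R_1‖R_2 = 8.8 kΩ.
Base-emitter loop: V_Th = I_B·R_Th + V_BE + (β+1)I_B·R_E, so I_B = (4 − 0.7) / (8.8 + 121×0.27) = 0.0796 mA.
I_C = β·I_B = 120×0.0796 = 9.55 mA, and I_E = (β+1)I_B = 9.63 mA.
V_CE = V_CC − I_C·R_C − I_E·R_E = 15 − 9.55×1 − 9.63×0.27 = 2.85 V.
V_CE = 2.85 V > 0.2 V confirms active-region operation.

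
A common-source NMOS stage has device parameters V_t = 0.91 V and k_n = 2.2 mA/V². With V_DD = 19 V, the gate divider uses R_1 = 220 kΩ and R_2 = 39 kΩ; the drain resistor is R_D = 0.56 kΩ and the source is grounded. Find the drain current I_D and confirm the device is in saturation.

V_G = V_DD·R_2/(R_1+R_2) = 19×39/259 = 2.86 V. With the source grounded, V_GS = V_G = 2.86 V.
Assume saturation: I_D = (k_n/2)(V_GS − V_t)² = (2.2/2)×(2.86 − 0.91)² = 1.1×1.95² = 4.19 mA.
V_DS = V_DD − I_D·R_D = 19 − 4.19×0.56 = 16.7 V.
Saturation requires V_DS ≥ V_GS − V_t = 1.95 V; 16.7 ≥ 1.95 ✓.

I_D ≈ 4.2 mA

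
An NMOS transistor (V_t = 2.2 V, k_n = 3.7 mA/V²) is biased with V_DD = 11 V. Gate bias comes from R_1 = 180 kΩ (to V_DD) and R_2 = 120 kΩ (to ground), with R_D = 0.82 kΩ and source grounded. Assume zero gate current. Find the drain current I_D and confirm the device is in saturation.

V_G = V_DD·R_2/(R_1+R_2) = 11×120/300 = 4.4 V. With the source grounded, V_GS = V_G = 4.4 V.
Assume saturation: I_D = (k_n/2)(V_GS − V_t)² = (3.7/2)×(4.4 − 2.2)² = 1.85×2.2² = 8.95 mA.
V_DS = V_DD − I_D·R_D = 11 − 8.95×0.82 = 3.66 V.
Saturation requires V_DS ≥ V_GS − V_t = 2.2 V; 3.66 ≥ 2.2 ✓.

I_D ≈ 9 mA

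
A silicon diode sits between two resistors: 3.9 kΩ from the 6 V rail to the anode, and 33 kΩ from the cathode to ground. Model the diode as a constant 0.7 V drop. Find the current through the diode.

I ≈ 0.14 mA

The two resistors are in series with the diode, so KVL gives 6 = I·3.9 + 0.7 + I·33.
I = (6 − 0.7) / (3.9 + 33) kΩ = 5.3 / 36.9 = 0.144 mA.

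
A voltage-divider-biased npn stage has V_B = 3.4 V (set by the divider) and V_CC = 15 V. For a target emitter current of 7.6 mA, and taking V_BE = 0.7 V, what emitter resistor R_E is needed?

V_E = V_B − V_BE = 3.4 − 0.7 = 2.7 V.
R_E = V_E / I_E = 2.7 / 7.6 = 0.355 kΩ.

R_E ≈ 0.36 kΩ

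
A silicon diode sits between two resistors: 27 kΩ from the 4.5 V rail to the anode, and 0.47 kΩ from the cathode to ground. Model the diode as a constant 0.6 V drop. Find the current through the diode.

I ≈ 0.14 mA

The two resistors are in series with the diode, so KVL gives 4.5 = I·27 + 0.6 + I·0.47.
I = (4.5 − 0.6) / (27 + 0.47) kΩ = 3.9 / 27.5 = 0.142 mA.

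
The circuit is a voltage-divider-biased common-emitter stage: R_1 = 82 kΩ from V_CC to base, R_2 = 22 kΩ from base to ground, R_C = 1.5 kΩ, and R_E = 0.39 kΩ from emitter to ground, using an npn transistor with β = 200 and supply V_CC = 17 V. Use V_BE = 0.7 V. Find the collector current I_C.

I_C ≈ 6.1 mA

Thevenize the base divider: V_Th = V_CC·R_2/(R_1+R_2) = 17×22/104 = 3.6 V, R_Th = R_1‖R_2 = 17.3 kΩ.
Base-emitter loop: V_Th = I_B·R_Th + V_BE + (β+1)I_B·R_E, so I_B = (3.6 − 0.7) / (17.3 + 201×0.39) = 0.0303 mA.
I_C = β·I_B = 200×0.0303 = 6.05 mA, and I_E = (β+1)I_B = 6.08 mA.
V_CE = V_CC − I_C·R_C − I_E·R_E = 17 − 6.05×1.5 − 6.08×0.39 = 5.55 V.
V_CE = 5.55 V > 0.2 V confirms active-region operation.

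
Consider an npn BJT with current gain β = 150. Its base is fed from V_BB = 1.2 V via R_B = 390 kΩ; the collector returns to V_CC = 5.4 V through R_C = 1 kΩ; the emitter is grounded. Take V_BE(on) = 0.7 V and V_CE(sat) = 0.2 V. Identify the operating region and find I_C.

Assume active. Base-emitter loop: I_B = (V_BB − V_BE)/R_B = (1.2 − 0.7)/390 = 0.00128 mA.
I_C = β·I_B = 150×0.00128 = 0.192 mA.
V_CE = V_CC − I_C·R_C = 5.4 − 0.192×1 = 5.21 V > V_CE(sat), so the active-region assumption holds.

active; I_C ≈ 0.19 mA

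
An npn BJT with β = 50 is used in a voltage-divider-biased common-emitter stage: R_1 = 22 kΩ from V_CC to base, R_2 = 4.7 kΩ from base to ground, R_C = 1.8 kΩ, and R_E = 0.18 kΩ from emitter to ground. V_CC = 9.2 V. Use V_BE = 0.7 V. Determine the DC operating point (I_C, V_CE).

Thevenize the base divider: V_Th = V_CC·R_2/(R_1+R_2) = 9.2×4.7/26.7 = 1.62 V, R_Th = R_1‖R_2 = 3.87 kΩ.
Base-emitter loop: V_Th = I_B·R_Th + V_BE + (β+1)I_B·R_E, so I_B = (1.62 − 0.7) / (3.87 + 51×0.18) = 0.0704 mA.
I_C = β·I_B = 50×0.0704 = 3.52 mA, and I_E = (β+1)I_B = 3.59 mA.
V_CE = V_CC − I_C·R_C − I_E·R_E = 9.2 − 3.52×1.8 − 3.59×0.18 = 2.21 V.
V_CE = 2.21 V > 0.2 V confirms active-region operation.

I_C ≈ 3.5 mA, V_CE ≈ 2.2 V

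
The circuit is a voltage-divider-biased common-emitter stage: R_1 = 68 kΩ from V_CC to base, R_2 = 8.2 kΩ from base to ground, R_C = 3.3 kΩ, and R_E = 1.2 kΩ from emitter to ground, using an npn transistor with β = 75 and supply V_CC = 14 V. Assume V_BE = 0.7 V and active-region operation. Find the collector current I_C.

Thevenize the base divider: V_Th = V_CC·R_2/(R_1+R_2) = 14×8.2/76.2 = 1.51 V, R_Th = R_1‖R_2 = 7.32 kΩ.
Base-emitter loop: V_Th = I_B·R_Th + V_BE + (β+1)I_B·R_E, so I_B = (1.51 − 0.7) / (7.32 + 76×1.2) = 0.00819 mA.
I_C = β·I_B = 75×0.00819 = 0.614 mA, and I_E = (β+1)I_B = 0.622 mA.
V_CE = V_CC − I_C·R_C − I_E·R_E = 14 − 0.614×3.3 − 0.622×1.2 = 11.2 V.
V_CE = 11.2 V > 0.2 V confirms active-region operation.

I_C ≈ 0.61 mA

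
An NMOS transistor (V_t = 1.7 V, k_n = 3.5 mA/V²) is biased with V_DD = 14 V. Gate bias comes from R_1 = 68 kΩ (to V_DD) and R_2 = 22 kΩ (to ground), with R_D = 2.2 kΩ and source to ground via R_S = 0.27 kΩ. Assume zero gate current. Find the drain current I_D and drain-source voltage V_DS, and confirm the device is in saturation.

V_G = V_DD·R_2/(R_1+R_2) = 14×22/90 = 3.42 V.
Assume saturation: I_D = (k_n/2)(V_GS − V_t)² with V_GS = V_G − I_D·R_S = 3.42 − 0.27·I_D.
Substituting gives 0.128·I_D² − 2.63·I_D + 5.19 = 0, with roots I_D = 2.21 or 18.4 mA.
The root I_D = 18.4 mA gives V_GS = -1.54 V ≤ V_t, so take I_D = 2.21 mA.
Then V_GS = 2.82 V and V_DS = V_DD − I_D(R_D+R_S) = 14 − 2.21×2.47 = 8.53 V.
Saturation requires V_DS ≥ V_GS − V_t = 1.12 V; 8.53 ≥ 1.12 ✓.

I_D ≈ 2.2 mA, V_DS ≈ 8.5 V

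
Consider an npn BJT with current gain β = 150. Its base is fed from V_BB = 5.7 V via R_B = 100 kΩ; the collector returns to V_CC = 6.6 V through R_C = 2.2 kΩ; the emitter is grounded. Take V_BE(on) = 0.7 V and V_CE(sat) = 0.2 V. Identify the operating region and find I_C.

saturation; I_C ≈ 2.9 mA

Assume active: I_B = (5.7 − 0.7)/100 = 0.05 mA, giving I_C = β·I_B = 7.5 mA.
But then V_CE = 6.6 − 7.5×2.2 = -9.9 V < V_CE(sat) = 0.2 V — impossible in the active region.
So the transistor is saturated. With V_CE = 0.2 V, I_C = (V_CC − 0.2)/R_C = 6.4/2.2 = 2.91 mA.
Check: β·I_B = 7.5 mA > I_C = 2.91 mA, confirming saturation.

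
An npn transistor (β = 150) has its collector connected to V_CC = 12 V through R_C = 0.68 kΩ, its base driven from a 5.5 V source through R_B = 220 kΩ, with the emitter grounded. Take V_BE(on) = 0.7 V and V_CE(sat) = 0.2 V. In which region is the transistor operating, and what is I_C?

Assume active. Base-emitter loop: I_B = (V_BB − V_BE)/R_B = (5.5 − 0.7)/220 = 0.0218 mA.
I_C = β·I_B = 150×0.0218 = 3.27 mA.
V_CE = V_CC − I_C·R_C = 12 − 3.27×0.68 = 9.77 V > V_CE(sat), so the active-region assumption holds.

active; I_C ≈ 3.3 mA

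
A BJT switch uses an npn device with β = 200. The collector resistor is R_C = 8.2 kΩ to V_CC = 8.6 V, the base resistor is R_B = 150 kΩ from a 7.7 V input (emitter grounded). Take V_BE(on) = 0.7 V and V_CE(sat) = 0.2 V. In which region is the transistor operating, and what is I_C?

saturation; I_C ≈ 1 mA

Assume active: I_B = (7.7 − 0.7)/150 = 0.0467 mA, giving I_C = β·I_B = 9.33 mA.
But then V_CE = 8.6 − 9.33×8.2 = -67.9 V < V_CE(sat) = 0.2 V — impossible in the active region.
So the transistor is saturated. With V_CE = 0.2 V, I_C = (V_CC − 0.2)/R_C = 8.4/8.2 = 1.02 mA.
Check: β·I_B = 9.33 mA > I_C = 1.02 mA, confirming saturation.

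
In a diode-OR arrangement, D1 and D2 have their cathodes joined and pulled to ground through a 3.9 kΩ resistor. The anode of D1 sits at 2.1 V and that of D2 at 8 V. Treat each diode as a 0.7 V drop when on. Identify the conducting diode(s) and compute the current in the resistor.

Only D2 conducts; I_R ≈ 1.9 mA

Assume both conduct. Then node N would need to be at both 2.1−0.7 = 1.4 V and 8−0.7 = 7.3 V, which is impossible.
Assume only D2 conducts: V_N = 8 − 0.7 = 7.3 V, so I_R = 7.3/3.9 = 1.87 mA.
Check D1: its anode-to-cathode voltage is 2.1 − 7.3 = -5.2 V < 0.7 V, so it is off. The assumption is consistent.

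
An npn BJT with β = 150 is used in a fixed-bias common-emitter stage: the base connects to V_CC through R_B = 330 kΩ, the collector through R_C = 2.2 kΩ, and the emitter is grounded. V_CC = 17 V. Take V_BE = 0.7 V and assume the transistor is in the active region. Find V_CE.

V_CE ≈ 0.7 V

Base loop: V_CC = I_B·R_B + V_BE, so I_B = (17 − 0.7)/330 kΩ = 0.0494 mA.
In the active region I_C = β·I_B = 150 × 0.0494 = 7.41 mA.
Collector loop: V_CE = V_CC − I_C·R_C = 17 − 7.41×2.2 = 0.7 V.
Since V_CE = 0.7 V > V_CE(sat) ≈ 0.2 V, the transistor is in the active region as assumed.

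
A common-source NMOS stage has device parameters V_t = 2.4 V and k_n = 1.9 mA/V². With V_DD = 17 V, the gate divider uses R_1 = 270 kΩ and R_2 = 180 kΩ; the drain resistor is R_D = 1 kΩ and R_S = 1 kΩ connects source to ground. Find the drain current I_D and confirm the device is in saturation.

I_D ≈ 2.7 mA

V_G = V_DD·R_2/(R_1+R_2) = 17×180/450 = 6.8 V.
Assume saturation: I_D = (k_n/2)(V_GS − V_t)² with V_GS = V_G − I_D·R_S = 6.8 − 1·I_D.
Substituting gives 0.95·I_D² − 9.36·I_D + 18.4 = 0, with roots I_D = 2.71 or 7.14 mA.
The root I_D = 7.14 mA gives V_GS = -0.342 V ≤ V_t, so take I_D = 2.71 mA.
Then V_GS = 4.09 V and V_DS = V_DD − I_D(R_D+R_S) = 17 − 2.71×2 = 11.6 V.
Saturation requires V_DS ≥ V_GS − V_t = 1.69 V; 11.6 ≥ 1.69 ✓.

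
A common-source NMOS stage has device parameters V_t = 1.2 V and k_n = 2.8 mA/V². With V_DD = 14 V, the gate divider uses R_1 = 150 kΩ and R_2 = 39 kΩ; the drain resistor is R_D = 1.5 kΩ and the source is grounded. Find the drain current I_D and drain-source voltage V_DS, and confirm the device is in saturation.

V_G = V_DD·R_2/(R_1+R_2) = 14×39/189 = 2.89 V. With the source grounded, V_GS = V_G = 2.89 V.
Assume saturation: I_D = (k_n/2)(V_GS − V_t)² = (2.8/2)×(2.89 − 1.2)² = 1.4×1.69² = 3.99 mA.
V_DS = V_DD − I_D·R_D = 14 − 3.99×1.5 = 8.01 V.
Saturation requires V_DS ≥ V_GS − V_t = 1.69 V; 8.01 ≥ 1.69 ✓.

I_D ≈ 4 mA, V_DS ≈ 8 V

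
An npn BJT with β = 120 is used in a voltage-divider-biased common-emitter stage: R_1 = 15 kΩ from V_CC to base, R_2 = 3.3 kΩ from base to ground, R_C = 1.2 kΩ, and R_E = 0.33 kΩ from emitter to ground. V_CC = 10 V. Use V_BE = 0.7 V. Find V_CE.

V_CE ≈ 5.2 V

Thevenize the base divider: V_Th = V_CC·R_2/(R_1+R_2) = 10×3.3/18.3 = 1.8 V, R_Th = R_1‖R_2 = 2.7 kΩ.
Base-emitter loop: V_Th = I_B·R_Th + V_BE + (β+1)I_B·R_E, so I_B = (1.8 − 0.7) / (2.7 + 121×0.33) = 0.0259 mA.
I_C = β·I_B = 120×0.0259 = 3.11 mA, and I_E = (β+1)I_B = 3.13 mA.
V_CE = V_CC − I_C·R_C − I_E·R_E = 10 − 3.11×1.2 − 3.13×0.33 = 5.24 V.
V_CE = 5.24 V > 0.2 V confirms active-region operation.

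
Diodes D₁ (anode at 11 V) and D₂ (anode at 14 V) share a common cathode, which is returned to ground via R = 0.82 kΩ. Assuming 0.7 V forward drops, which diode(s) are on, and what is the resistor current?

Only D₂ conducts; I_R ≈ 16 mA

Assume both conduct. Then node N would need to be at both 11−0.7 = 10.3 V and 14−0.7 = 13.3 V, which is impossible.
Assume only D₂ conducts: V_N = 14 − 0.7 = 13.3 V, so I_R = 13.3/0.82 = 16.2 mA.
Check D₁: its anode-to-cathode voltage is 11 − 13.3 = -2.3 V < 0.7 V, so it is off. The assumption is consistent.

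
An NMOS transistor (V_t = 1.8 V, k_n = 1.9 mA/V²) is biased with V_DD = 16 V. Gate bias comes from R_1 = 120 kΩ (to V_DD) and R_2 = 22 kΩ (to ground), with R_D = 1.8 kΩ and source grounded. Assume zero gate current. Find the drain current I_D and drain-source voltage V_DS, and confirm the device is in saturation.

V_G = V_DD·R_2/(R_1+R_2) = 16×22/142 = 2.48 V. With the source grounded, V_GS = V_G = 2.48 V.
Assume saturation: I_D = (k_n/2)(V_GS − V_t)² = (1.9/2)×(2.48 − 1.8)² = 0.95×0.679² = 0.438 mA.
V_DS = V_DD − I_D·R_D = 16 − 0.438×1.8 = 15.2 V.
Saturation requires V_DS ≥ V_GS − V_t = 0.679 V; 15.2 ≥ 0.679 ✓.

I_D ≈ 0.44 mA, V_DS ≈ 15 V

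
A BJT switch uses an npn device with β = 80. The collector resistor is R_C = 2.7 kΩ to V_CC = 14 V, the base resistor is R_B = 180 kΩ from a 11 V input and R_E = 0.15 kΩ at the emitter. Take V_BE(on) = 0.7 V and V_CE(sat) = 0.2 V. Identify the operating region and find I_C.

active; I_C ≈ 4.3 mA

Assume active. Base-emitter loop: I_B = (V_BB − V_BE)/(R_B + (β+1)R_E) = (11 − 0.7)/(180 + 81×0.15) = 0.0536 mA.
I_C = β·I_B = 80×0.0536 = 4.29 mA.
V_CE = V_CC − I_C·R_C − I_E·R_E = 14 − 4.29×2.7 − 4.34×0.15 = 1.77 V > V_CE(sat), so the active-region assumption holds.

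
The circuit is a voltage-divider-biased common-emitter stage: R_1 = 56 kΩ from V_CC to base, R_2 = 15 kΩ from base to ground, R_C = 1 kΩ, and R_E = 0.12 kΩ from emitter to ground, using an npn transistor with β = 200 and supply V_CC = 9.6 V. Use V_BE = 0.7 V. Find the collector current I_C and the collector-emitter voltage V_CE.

Thevenize the base divider: V_Th = V_CC·R_2/(R_1+R_2) = 9.6×15/71 = 2.03 V, R_Th = R_1‖R_2 = 11.8 kΩ.
Base-emitter loop: V_Th = I_B·R_Th + V_BE + (β+1)I_B·R_E, so I_B = (2.03 − 0.7) / (11.8 + 201×0.12) = 0.0369 mA.
I_C = β·I_B = 200×0.0369 = 7.39 mA, and I_E = (β+1)I_B = 7.43 mA.
V_CE = V_CC − I_C·R_C − I_E·R_E = 9.6 − 7.39×1 − 7.43×0.12 = 1.32 V.
V_CE = 1.32 V > 0.2 V confirms active-region operation.

I_C ≈ 7.4 mA, V_CE ≈ 1.3 V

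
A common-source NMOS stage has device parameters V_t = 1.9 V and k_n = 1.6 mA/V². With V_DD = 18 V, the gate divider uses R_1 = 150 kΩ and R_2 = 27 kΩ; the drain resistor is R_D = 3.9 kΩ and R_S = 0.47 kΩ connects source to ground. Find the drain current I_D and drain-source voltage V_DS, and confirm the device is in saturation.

V_G = V_DD·R_2/(R_1+R_2) = 18×27/177 = 2.75 V.
Assume saturation: I_D = (k_n/2)(V_GS − V_t)² with V_GS = V_G − I_D·R_S = 2.75 − 0.47·I_D.
Substituting gives 0.177·I_D² − 1.64·I_D + 0.572 = 0, with roots I_D = 0.364 or 8.89 mA.
The root I_D = 8.89 mA gives V_GS = -1.43 V ≤ V_t, so take I_D = 0.364 mA.
Then V_GS = 2.57 V and V_DS = V_DD − I_D(R_D+R_S) = 18 − 0.364×4.37 = 16.4 V.
Saturation requires V_DS ≥ V_GS − V_t = 0.675 V; 16.4 ≥ 0.675 ✓.

I_D ≈ 0.36 mA, V_DS ≈ 16 V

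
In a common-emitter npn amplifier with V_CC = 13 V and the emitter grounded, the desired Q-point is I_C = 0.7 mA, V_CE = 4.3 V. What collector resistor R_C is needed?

Collector loop: V_CC = I_C·R_C + V_CE.
R_C = (V_CC − V_CE)/I_C = (13 − 4.3)/0.7 = 12.4 kΩ.

R_C ≈ 12 kΩ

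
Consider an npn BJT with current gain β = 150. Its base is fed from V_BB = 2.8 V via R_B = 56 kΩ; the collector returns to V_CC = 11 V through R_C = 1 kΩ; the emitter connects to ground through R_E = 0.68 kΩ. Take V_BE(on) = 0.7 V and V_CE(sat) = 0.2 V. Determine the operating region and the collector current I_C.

active; I_C ≈ 2 mA

Assume active. Base-emitter loop: I_B = (V_BB − V_BE)/(R_B + (β+1)R_E) = (2.8 − 0.7)/(56 + 151×0.68) = 0.0132 mA.
I_C = β·I_B = 150×0.0132 = 1.99 mA.
V_CE = V_CC − I_C·R_C − I_E·R_E = 11 − 1.99×1 − 2×0.68 = 7.66 V > V_CE(sat), so the active-region assumption holds.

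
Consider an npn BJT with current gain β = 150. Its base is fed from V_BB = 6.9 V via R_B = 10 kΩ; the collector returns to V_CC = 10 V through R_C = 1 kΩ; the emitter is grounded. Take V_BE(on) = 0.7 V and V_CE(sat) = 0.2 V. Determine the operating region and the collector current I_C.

Assume active: I_B = (6.9 − 0.7)/10 = 0.62 mA, giving I_C = β·I_B = 93 mA.
But then V_CE = 10 − 93×1 = -83 V < V_CE(sat) = 0.2 V — impossible in the active region.
So the transistor is saturated. With V_CE = 0.2 V, I_C = (V_CC − 0.2)/R_C = 9.8/1 = 9.8 mA.
Check: β·I_B = 93 mA > I_C = 9.8 mA, confirming saturation.

saturation; I_C ≈ 9.8 mA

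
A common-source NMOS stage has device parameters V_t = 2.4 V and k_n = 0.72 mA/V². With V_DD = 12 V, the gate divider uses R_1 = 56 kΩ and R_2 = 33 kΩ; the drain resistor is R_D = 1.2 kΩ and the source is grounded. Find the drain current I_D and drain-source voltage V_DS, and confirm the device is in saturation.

I_D ≈ 1.5 mA, V_DS ≈ 10 V

V_G = V_DD·R_2/(R_1+R_2) = 12×33/89 = 4.45 V. With the source grounded, V_GS = V_G = 4.45 V.
Assume saturation: I_D = (k_n/2)(V_GS − V_t)² = (0.72/2)×(4.45 − 2.4)² = 0.36×2.05² = 1.51 mA.
V_DS = V_DD − I_D·R_D = 12 − 1.51×1.2 = 10.2 V.
Saturation requires V_DS ≥ V_GS − V_t = 2.05 V; 10.2 ≥ 2.05 ✓.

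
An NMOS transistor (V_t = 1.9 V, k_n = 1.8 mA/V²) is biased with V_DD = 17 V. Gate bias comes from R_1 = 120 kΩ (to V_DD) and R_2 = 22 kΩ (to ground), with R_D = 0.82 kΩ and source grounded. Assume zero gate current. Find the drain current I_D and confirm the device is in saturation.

I_D ≈ 0.48 mA

V_G = V_DD·R_2/(R_1+R_2) = 17×22/142 = 2.63 V. With the source grounded, V_GS = V_G = 2.63 V.
Assume saturation: I_D = (k_n/2)(V_GS − V_t)² = (1.8/2)×(2.63 − 1.9)² = 0.9×0.734² = 0.485 mA.
V_DS = V_DD − I_D·R_D = 17 − 0.485×0.82 = 16.6 V.
Saturation requires V_DS ≥ V_GS − V_t = 0.734 V; 16.6 ≥ 0.734 ✓.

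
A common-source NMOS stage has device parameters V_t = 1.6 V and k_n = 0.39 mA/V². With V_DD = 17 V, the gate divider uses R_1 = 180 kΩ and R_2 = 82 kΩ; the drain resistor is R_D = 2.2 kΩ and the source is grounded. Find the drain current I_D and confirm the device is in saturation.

V_G = V_DD·R_2/(R_1+R_2) = 17×82/262 = 5.32 V. With the source grounded, V_GS = V_G = 5.32 V.
Assume saturation: I_D = (k_n/2)(V_GS − V_t)² = (0.39/2)×(5.32 − 1.6)² = 0.195×3.72² = 2.7 mA.
V_DS = V_DD − I_D·R_D = 17 − 2.7×2.2 = 11.1 V.
Saturation requires V_DS ≥ V_GS − V_t = 3.72 V; 11.1 ≥ 3.72 ✓.

I_D ≈ 2.7 mA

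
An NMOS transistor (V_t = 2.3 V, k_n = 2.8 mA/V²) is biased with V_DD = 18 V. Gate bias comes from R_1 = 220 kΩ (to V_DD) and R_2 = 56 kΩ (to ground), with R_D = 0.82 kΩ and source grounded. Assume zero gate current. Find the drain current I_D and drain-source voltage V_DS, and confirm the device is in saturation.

V_G = V_DD·R_2/(R_1+R_2) = 18×56/276 = 3.65 V. With the source grounded, V_GS = V_G = 3.65 V.
Assume saturation: I_D = (k_n/2)(V_GS − V_t)² = (2.8/2)×(3.65 − 2.3)² = 1.4×1.35² = 2.56 mA.
V_DS = V_DD − I_D·R_D = 18 − 2.56×0.82 = 15.9 V.
Saturation requires V_DS ≥ V_GS − V_t = 1.35 V; 15.9 ≥ 1.35 ✓.

I_D ≈ 2.6 mA, V_DS ≈ 16 V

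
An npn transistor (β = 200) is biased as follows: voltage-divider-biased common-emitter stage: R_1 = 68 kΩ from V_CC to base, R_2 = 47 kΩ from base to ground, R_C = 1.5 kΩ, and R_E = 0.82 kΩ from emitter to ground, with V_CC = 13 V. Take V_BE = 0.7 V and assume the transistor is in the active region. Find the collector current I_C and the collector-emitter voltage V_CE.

Thevenize the base divider: V_Th = V_CC·R_2/(R_1+R_2) = 13×47/115 = 5.31 V, R_Th = R_1‖R_2 = 27.8 kΩ.
Base-emitter loop: V_Th = I_B·R_Th + V_BE + (β+1)I_B·R_E, so I_B = (5.31 − 0.7) / (27.8 + 201×0.82) = 0.024 mA.
I_C = β·I_B = 200×0.024 = 4.79 mA, and I_E = (β+1)I_B = 4.81 mA.
V_CE = V_CC − I_C·R_C − I_E·R_E = 13 − 4.79×1.5 − 4.81×0.82 = 1.87 V.
V_CE = 1.87 V > 0.2 V confirms active-region operation.

I_C ≈ 4.8 mA, V_CE ≈ 1.9 V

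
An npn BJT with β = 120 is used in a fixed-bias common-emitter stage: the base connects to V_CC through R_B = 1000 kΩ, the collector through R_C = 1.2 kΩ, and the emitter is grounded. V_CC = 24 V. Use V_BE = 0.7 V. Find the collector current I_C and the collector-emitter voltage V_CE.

I_C ≈ 2.8 mA, V_CE ≈ 21 V

Base loop: V_CC = I_B·R_B + V_BE, so I_B = (24 − 0.7)/1000 kΩ = 0.0233 mA.
In the active region I_C = β·I_B = 120 × 0.0233 = 2.8 mA.
Collector loop: V_CE = V_CC − I_C·R_C = 24 − 2.8×1.2 = 20.6 V.
Since V_CE = 20.6 V > V_CE(sat) ≈ 0.2 V, the transistor is in the active region as assumed.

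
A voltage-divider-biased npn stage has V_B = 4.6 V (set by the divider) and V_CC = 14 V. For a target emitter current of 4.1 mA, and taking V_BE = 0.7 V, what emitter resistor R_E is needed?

V_E = V_B − V_BE = 4.6 − 0.7 = 3.9 V.
R_E = V_E / I_E = 3.9 / 4.1 = 0.951 kΩ.

R_E ≈ 0.95 kΩ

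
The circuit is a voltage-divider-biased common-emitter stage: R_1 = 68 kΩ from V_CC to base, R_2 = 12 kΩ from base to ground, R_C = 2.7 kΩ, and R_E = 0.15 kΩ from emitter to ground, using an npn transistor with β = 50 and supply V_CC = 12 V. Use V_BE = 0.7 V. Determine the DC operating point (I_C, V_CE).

Thevenize the base divider: V_Th = V_CC·R_2/(R_1+R_2) = 12×12/80 = 1.8 V, R_Th = R_1‖R_2 = 10.2 kΩ.
Base-emitter loop: V_Th = I_B·R_Th + V_BE + (β+1)I_B·R_E, so I_B = (1.8 − 0.7) / (10.2 + 51×0.15) = 0.0616 mA.
I_C = β·I_B = 50×0.0616 = 3.08 mA, and I_E = (β+1)I_B = 3.14 mA.
V_CE = V_CC − I_C·R_C − I_E·R_E = 12 − 3.08×2.7 − 3.14×0.15 = 3.21 V.
V_CE = 3.21 V > 0.2 V confirms active-region operation.

I_C ≈ 3.1 mA, V_CE ≈ 3.2 V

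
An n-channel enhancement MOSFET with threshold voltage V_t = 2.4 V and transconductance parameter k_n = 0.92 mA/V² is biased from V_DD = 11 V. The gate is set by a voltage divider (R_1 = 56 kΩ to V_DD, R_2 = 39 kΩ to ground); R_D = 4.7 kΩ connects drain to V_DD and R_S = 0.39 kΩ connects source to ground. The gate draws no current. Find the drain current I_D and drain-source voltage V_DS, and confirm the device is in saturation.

V_G = V_DD·R_2/(R_1+R_2) = 11×39/95 = 4.52 V.
Assume saturation: I_D = (k_n/2)(V_GS − V_t)² with V_GS = V_G − I_D·R_S = 4.52 − 0.39·I_D.
Substituting gives 0.07·I_D² − 1.76·I_D + 2.06 = 0, with roots I_D = 1.23 or 23.9 mA.
The root I_D = 23.9 mA gives V_GS = -4.81 V ≤ V_t, so take I_D = 1.23 mA.
Then V_GS = 4.04 V and V_DS = V_DD − I_D(R_D+R_S) = 11 − 1.23×5.09 = 4.74 V.
Saturation requires V_DS ≥ V_GS − V_t = 1.64 V; 4.74 ≥ 1.64 ✓.

I_D ≈ 1.2 mA, V_DS ≈ 4.7 V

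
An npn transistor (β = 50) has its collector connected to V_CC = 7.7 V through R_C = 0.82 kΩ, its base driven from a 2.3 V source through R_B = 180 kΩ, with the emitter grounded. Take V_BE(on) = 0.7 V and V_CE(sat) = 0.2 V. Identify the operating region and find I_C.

active; I_C ≈ 0.44 mA

Assume active. Base-emitter loop: I_B = (V_BB − V_BE)/R_B = (2.3 − 0.7)/180 = 0.00889 mA.
I_C = β·I_B = 50×0.00889 = 0.444 mA.
V_CE = V_CC − I_C·R_C = 7.7 − 0.444×0.82 = 7.34 V > V_CE(sat), so the active-region assumption holds.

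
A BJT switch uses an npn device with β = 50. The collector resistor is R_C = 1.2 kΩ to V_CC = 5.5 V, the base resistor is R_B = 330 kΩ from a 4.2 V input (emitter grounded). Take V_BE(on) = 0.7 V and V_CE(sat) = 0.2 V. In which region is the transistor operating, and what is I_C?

Assume active. Base-emitter loop: I_B = (V_BB − V_BE)/R_B = (4.2 − 0.7)/330 = 0.0106 mA.
I_C = β·I_B = 50×0.0106 = 0.53 mA.
V_CE = V_CC − I_C·R_C = 5.5 − 0.53×1.2 = 4.86 V > V_CE(sat), so the active-region assumption holds.

active; I_C ≈ 0.53 mA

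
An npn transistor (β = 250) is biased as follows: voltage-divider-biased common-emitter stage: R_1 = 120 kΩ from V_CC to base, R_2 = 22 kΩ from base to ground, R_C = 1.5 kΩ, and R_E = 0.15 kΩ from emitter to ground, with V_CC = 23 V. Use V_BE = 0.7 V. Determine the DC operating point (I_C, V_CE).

I_C ≈ 13 mA, V_CE ≈ 2 V

Thevenize the base divider: V_Th = V_CC·R_2/(R_1+R_2) = 23×22/142 = 3.56 V, R_Th = R_1‖R_2 = 18.6 kΩ.
Base-emitter loop: V_Th = I_B·R_Th + V_BE + (β+1)I_B·R_E, so I_B = (3.56 − 0.7) / (18.6 + 251×0.15) = 0.0509 mA.
I_C = β·I_B = 250×0.0509 = 12.7 mA, and I_E = (β+1)I_B = 12.8 mA.
V_CE = V_CC − I_C·R_C − I_E·R_E = 23 − 12.7×1.5 − 12.8×0.15 = 1.99 V.
V_CE = 1.99 V > 0.2 V confirms active-region operation.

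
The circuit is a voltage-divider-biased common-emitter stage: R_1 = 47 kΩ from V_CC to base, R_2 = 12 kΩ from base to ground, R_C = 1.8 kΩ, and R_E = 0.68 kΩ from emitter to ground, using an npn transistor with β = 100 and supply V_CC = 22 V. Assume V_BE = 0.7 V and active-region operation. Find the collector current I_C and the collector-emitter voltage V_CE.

Thevenize the base divider: V_Th = V_CC·R_2/(R_1+R_2) = 22×12/59 = 4.47 V, R_Th = R_1‖R_2 = 9.56 kΩ.
Base-emitter loop: V_Th = I_B·R_Th + V_BE + (β+1)I_B·R_E, so I_B = (4.47 − 0.7) / (9.56 + 101×0.68) = 0.0482 mA.
I_C = β·I_B = 100×0.0482 = 4.82 mA, and I_E = (β+1)I_B = 4.87 mA.
V_CE = V_CC − I_C·R_C − I_E·R_E = 22 − 4.82×1.8 − 4.87×0.68 = 10 V.
V_CE = 10 V > 0.2 V confirms active-region operation.

I_C ≈ 4.8 mA, V_CE ≈ 10 V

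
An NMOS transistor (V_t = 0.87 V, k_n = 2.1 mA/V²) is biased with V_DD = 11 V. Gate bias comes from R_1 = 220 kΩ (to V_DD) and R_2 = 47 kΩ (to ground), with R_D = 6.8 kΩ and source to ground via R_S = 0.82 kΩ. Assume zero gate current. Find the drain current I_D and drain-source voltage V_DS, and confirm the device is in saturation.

V_G = V_DD·R_2/(R_1+R_2) = 11×47/267 = 1.94 V.
Assume saturation: I_D = (k_n/2)(V_GS − V_t)² with V_GS = V_G − I_D·R_S = 1.94 − 0.82·I_D.
Substituting gives 0.706·I_D² − 2.84·I_D + 1.19 = 0, with roots I_D = 0.478 or 3.54 mA.
The root I_D = 3.54 mA gives V_GS = -0.966 V ≤ V_t, so take I_D = 0.478 mA.
Then V_GS = 1.54 V and V_DS = V_DD − I_D(R_D+R_S) = 11 − 0.478×7.62 = 7.36 V.
Saturation requires V_DS ≥ V_GS − V_t = 0.675 V; 7.36 ≥ 0.675 ✓.

I_D ≈ 0.48 mA, V_DS ≈ 7.4 V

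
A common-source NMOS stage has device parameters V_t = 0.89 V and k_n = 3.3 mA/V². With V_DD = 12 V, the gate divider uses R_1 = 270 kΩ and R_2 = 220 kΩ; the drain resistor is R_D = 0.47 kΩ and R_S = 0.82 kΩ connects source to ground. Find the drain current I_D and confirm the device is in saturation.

V_G = V_DD·R_2/(R_1+R_2) = 12×220/490 = 5.39 V.
Assume saturation: I_D = (k_n/2)(V_GS − V_t)² with V_GS = V_G − I_D·R_S = 5.39 − 0.82·I_D.
Substituting gives 1.11·I_D² − 13.2·I_D + 33.4 = 0, with roots I_D = 3.67 or 8.2 mA.
The root I_D = 8.2 mA gives V_GS = -1.34 V ≤ V_t, so take I_D = 3.67 mA.
Then V_GS = 2.38 V and V_DS = V_DD − I_D(R_D+R_S) = 12 − 3.67×1.29 = 7.27 V.
Saturation requires V_DS ≥ V_GS − V_t = 1.49 V; 7.27 ≥ 1.49 ✓.

I_D ≈ 3.7 mA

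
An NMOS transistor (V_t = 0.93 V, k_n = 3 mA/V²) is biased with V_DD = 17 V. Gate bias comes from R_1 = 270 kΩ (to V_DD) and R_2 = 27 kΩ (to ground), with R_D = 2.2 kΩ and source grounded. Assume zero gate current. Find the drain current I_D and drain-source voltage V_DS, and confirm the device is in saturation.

V_G = V_DD·R_2/(R_1+R_2) = 17×27/297 = 1.55 V. With the source grounded, V_GS = V_G = 1.55 V.
Assume saturation: I_D = (k_n/2)(V_GS − V_t)² = (3/2)×(1.55 − 0.93)² = 1.5×0.615² = 0.568 mA.
V_DS = V_DD − I_D·R_D = 17 − 0.568×2.2 = 15.8 V.
Saturation requires V_DS ≥ V_GS − V_t = 0.615 V; 15.8 ≥ 0.615 ✓.

I_D ≈ 0.57 mA, V_DS ≈ 16 V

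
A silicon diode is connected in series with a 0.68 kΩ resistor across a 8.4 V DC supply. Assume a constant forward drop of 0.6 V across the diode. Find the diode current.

I ≈ 11 mA

KVL around the loop: 8.4 = V_D + I·R = 0.6 + I × 0.68 kΩ.
So I = (8.4 − 0.6) / 0.68 kΩ = 7.8 / 0.68 = 11.5 mA.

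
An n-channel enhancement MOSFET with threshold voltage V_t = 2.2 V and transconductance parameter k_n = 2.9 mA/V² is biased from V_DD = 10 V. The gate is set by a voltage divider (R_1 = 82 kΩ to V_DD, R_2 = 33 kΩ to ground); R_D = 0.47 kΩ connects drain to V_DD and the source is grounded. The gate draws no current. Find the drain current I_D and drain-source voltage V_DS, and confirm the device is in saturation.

I_D ≈ 0.65 mA, V_DS ≈ 9.7 V

V_G = V_DD·R_2/(R_1+R_2) = 10×33/115 = 2.87 V. With the source grounded, V_GS = V_G = 2.87 V.
Assume saturation: I_D = (k_n/2)(V_GS − V_t)² = (2.9/2)×(2.87 − 2.2)² = 1.45×0.67² = 0.65 mA.
V_DS = V_DD − I_D·R_D = 10 − 0.65×0.47 = 9.69 V.
Saturation requires V_DS ≥ V_GS − V_t = 0.67 V; 9.69 ≥ 0.67 ✓.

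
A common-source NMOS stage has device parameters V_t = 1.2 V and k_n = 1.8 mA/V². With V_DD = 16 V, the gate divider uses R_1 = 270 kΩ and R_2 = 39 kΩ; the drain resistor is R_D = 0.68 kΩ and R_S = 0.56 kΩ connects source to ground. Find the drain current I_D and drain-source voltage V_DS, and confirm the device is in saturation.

I_D ≈ 0.35 mA, V_DS ≈ 16 V

V_G = V_DD·R_2/(R_1+R_2) = 16×39/309 = 2.02 V.
Assume saturation: I_D = (k_n/2)(V_GS − V_t)² with V_GS = V_G − I_D·R_S = 2.02 − 0.56·I_D.
Substituting gives 0.282·I_D² − 1.83·I_D + 0.604 = 0, with roots I_D = 0.35 or 6.12 mA.
The root I_D = 6.12 mA gives V_GS = -1.41 V ≤ V_t, so take I_D = 0.35 mA.
Then V_GS = 1.82 V and V_DS = V_DD − I_D(R_D+R_S) = 16 − 0.35×1.24 = 15.6 V.
Saturation requires V_DS ≥ V_GS − V_t = 0.623 V; 15.6 ≥ 0.623 ✓.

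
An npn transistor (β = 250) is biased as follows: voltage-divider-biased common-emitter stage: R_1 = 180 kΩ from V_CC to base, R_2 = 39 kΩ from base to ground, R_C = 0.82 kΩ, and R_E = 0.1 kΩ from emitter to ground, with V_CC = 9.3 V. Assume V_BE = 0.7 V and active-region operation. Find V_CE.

V_CE ≈ 5.5 V

Thevenize the base divider: V_Th = V_CC·R_2/(R_1+R_2) = 9.3×39/219 = 1.66 V, R_Th = R_1‖R_2 = 32.1 kΩ.
Base-emitter loop: V_Th = I_B·R_Th + V_BE + (β+1)I_B·R_E, so I_B = (1.66 − 0.7) / (32.1 + 251×0.1) = 0.0167 mA.
I_C = β·I_B = 250×0.0167 = 4.18 mA, and I_E = (β+1)I_B = 4.2 mA.
V_CE = V_CC − I_C·R_C − I_E·R_E = 9.3 − 4.18×0.82 − 4.2×0.1 = 5.45 V.
V_CE = 5.45 V > 0.2 V confirms active-region operation.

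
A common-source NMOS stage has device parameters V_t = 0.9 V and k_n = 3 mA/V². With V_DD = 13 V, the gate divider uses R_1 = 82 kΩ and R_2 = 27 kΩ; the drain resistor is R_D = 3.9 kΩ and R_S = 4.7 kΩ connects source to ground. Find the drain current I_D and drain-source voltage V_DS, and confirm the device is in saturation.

I_D ≈ 0.39 mA, V_DS ≈ 9.7 V

V_G = V_DD·R_2/(R_1+R_2) = 13×27/109 = 3.22 V.
Assume saturation: I_D = (k_n/2)(V_GS − V_t)² with V_GS = V_G − I_D·R_S = 3.22 − 4.7·I_D.
Substituting gives 33.1·I_D² − 33.7·I_D + 8.07 = 0, with roots I_D = 0.386 or 0.632 mA.
The root I_D = 0.632 mA gives V_GS = 0.251 V ≤ V_t, so take I_D = 0.386 mA.
Then V_GS = 1.41 V and V_DS = V_DD − I_D(R_D+R_S) = 13 − 0.386×8.6 = 9.68 V.
Saturation requires V_DS ≥ V_GS − V_t = 0.507 V; 9.68 ≥ 0.507 ✓.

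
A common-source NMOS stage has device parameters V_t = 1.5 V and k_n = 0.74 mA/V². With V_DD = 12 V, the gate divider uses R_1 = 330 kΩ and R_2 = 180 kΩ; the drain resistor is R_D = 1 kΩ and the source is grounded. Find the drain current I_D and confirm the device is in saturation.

I_D ≈ 2.8 mA

V_G = V_DD·R_2/(R_1+R_2) = 12×180/510 = 4.24 V. With the source grounded, V_GS = V_G = 4.24 V.
Assume saturation: I_D = (k_n/2)(V_GS − V_t)² = (0.74/2)×(4.24 − 1.5)² = 0.37×2.74² = 2.77 mA.
V_DS = V_DD − I_D·R_D = 12 − 2.77×1 = 9.23 V.
Saturation requires V_DS ≥ V_GS − V_t = 2.74 V; 9.23 ≥ 2.74 ✓.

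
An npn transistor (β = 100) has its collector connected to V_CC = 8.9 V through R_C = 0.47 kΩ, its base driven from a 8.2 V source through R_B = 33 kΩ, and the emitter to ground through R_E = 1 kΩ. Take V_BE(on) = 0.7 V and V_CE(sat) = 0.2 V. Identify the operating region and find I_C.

active; I_C ≈ 5.6 mA

Assume active. Base-emitter loop: I_B = (V_BB − V_BE)/(R_B + (β+1)R_E) = (8.2 − 0.7)/(33 + 101×1) = 0.056 mA.
I_C = β·I_B = 100×0.056 = 5.6 mA.
V_CE = V_CC − I_C·R_C − I_E·R_E = 8.9 − 5.6×0.47 − 5.65×1 = 0.616 V > V_CE(sat), so the active-region assumption holds.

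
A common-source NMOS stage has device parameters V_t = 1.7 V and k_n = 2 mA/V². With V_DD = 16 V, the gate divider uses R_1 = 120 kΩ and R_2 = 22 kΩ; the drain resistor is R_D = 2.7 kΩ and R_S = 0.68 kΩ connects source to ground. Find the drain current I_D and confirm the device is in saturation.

V_G = V_DD·R_2/(R_1+R_2) = 16×22/142 = 2.48 V.
Assume saturation: I_D = (k_n/2)(V_GS − V_t)² with V_GS = V_G − I_D·R_S = 2.48 − 0.68·I_D.
Substituting gives 0.462·I_D² − 2.06·I_D + 0.607 = 0, with roots I_D = 0.317 or 4.14 mA.
The root I_D = 4.14 mA gives V_GS = -0.334 V ≤ V_t, so take I_D = 0.317 mA.
Then V_GS = 2.26 V and V_DS = V_DD − I_D(R_D+R_S) = 16 − 0.317×3.38 = 14.9 V.
Saturation requires V_DS ≥ V_GS − V_t = 0.563 V; 14.9 ≥ 0.563 ✓.

I_D ≈ 0.32 mA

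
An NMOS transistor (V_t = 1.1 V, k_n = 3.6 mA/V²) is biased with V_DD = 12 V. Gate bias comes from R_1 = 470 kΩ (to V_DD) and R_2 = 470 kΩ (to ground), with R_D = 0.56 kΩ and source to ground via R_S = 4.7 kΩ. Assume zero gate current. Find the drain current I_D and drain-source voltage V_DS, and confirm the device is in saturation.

V_G = V_DD·R_2/(R_1+R_2) = 12×470/940 = 6 V.
Assume saturation: I_D = (k_n/2)(V_GS − V_t)² with V_GS = V_G − I_D·R_S = 6 − 4.7·I_D.
Substituting gives 39.8·I_D² − 83.9·I_D + 43.2 = 0, with roots I_D = 0.893 or 1.22 mA.
The root I_D = 1.22 mA gives V_GS = 0.278 V ≤ V_t, so take I_D = 0.893 mA.
Then V_GS = 1.8 V and V_DS = V_DD − I_D(R_D+R_S) = 12 − 0.893×5.26 = 7.3 V.
Saturation requires V_DS ≥ V_GS − V_t = 0.704 V; 7.3 ≥ 0.704 ✓.

I_D ≈ 0.89 mA, V_DS ≈ 7.3 V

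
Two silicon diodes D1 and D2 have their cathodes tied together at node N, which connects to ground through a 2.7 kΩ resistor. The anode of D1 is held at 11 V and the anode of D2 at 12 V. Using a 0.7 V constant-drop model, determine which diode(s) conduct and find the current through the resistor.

Assume both conduct. Then node N would need to be at both 11−0.7 = 10.3 V and 12−0.7 = 11.3 V, which is impossible.
Assume only D2 conducts: V_N = 12 − 0.7 = 11.3 V, so I_R = 11.3/2.7 = 4.19 mA.
Check D1: its anode-to-cathode voltage is 11 − 11.3 = -0.3 V < 0.7 V, so it is off. The assumption is consistent.

Only D2 conducts; I_R ≈ 4.2 mA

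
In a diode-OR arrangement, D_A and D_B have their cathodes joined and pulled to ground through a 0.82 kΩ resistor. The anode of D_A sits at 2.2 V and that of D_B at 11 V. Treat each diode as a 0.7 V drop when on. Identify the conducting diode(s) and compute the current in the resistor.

Only D_B conducts; I_R ≈ 13 mA

Assume both conduct. Then node N would need to be at both 2.2−0.7 = 1.5 V and 11−0.7 = 10.3 V, which is impossible.
Assume only D_B conducts: V_N = 11 − 0.7 = 10.3 V, so I_R = 10.3/0.82 = 12.6 mA.
Check D_A: its anode-to-cathode voltage is 2.2 − 10.3 = -8.1 V < 0.7 V, so it is off. The assumption is consistent.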